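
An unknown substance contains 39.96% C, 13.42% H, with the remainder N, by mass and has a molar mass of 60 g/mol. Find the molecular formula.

C2H8N2

Assume 100 g: 39.96 g C, 13.42 g H, 46.62 g N.
C: 39.96 g ÷ 12.01 g/mol = 3.327 mol
H: 13.42 g ÷ 1.008 g/mol = 13.31 mol
N: 46.62 g ÷ 14.01 g/mol = 3.328 mol
Smallest is C at 3.327 mol; normalising gives C 1.000, H 4.001, N 1.000
→ CH4N
Empirical-formula mass = 30.05 g/mol
n = 60 / 30.05 = 2.00 ≈ 2
Molecular formula = (CH4N)×2 = C2H8N2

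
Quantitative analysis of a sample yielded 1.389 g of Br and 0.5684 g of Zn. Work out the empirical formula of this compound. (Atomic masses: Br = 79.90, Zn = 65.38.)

Moles — Br: 1.389 / 79.90 = 0.01738 mol; Zn: 0.5684 / 65.38 = 0.008694 mol
Ratios (÷ 0.008694): Br 2.000, Zn 1.000
Ratio ≈ 2:1, so the empirical formula is Br2Zn

Br2Zn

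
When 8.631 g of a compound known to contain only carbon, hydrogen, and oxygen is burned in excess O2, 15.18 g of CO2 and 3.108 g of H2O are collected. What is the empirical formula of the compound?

C4H4O3

mol C = 15.18 / 44.01 = 0.3449; mass C = 0.3449 × 12.01 = 4.143 g
mol H = 2 × (3.108 / 18.02) = 0.3450; mass H = 0.3450 × 1.008 = 0.3477 g
mass O = 8.631 − (4.490) = 4.141 g → mol O = 0.2588
Ratios (÷ 0.2588): C 1.333, H 1.333, O 1.000
Multiply by 3: C 4.00, H 4.00, O 3.00 → C4H4O3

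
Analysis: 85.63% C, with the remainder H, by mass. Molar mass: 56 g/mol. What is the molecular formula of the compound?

C4H8

Assume 100 g: 85.63 g C, 14.37 g H.
Moles — C: 85.63 / 12.01 = 7.13 mol; H: 14.37 / 1.008 = 14.26 mol
Ratios (÷ 7.13): C 1.000, H 1.999
≈ 1:2 → CH2
Empirical-formula mass = 14.03 g/mol
n = 56 / 14.03 = 3.99 ≈ 4
Molecular formula = (CH2)×4 = C4H8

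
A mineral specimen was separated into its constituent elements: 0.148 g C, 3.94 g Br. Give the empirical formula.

Moles — C: 0.148 / 12.01 = 0.01232 mol; Br: 3.94 / 79.90 = 0.04931 mol
Divide by the smallest (0.01232 mol C): C 1.000, Br 4.002
Ratio ≈ 1:4, so the empirical formula is CBr4

CBr4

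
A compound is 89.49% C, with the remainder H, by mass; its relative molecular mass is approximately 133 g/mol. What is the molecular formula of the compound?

C10H14

Assume 100 g: 89.49 g C, 10.51 g H.
C: 89.49 g ÷ 12.01 g/mol = 7.451 mol
H: 10.51 g ÷ 1.008 g/mol = 10.43 mol
Divide by the smallest (7.451 mol C): C 1.000, H 1.399
Scaling by 5: C 5.00, H 7.00 → C5H7
Empirical-formula mass = 67.11 g/mol
n = 133 / 67.11 = 1.98 ≈ 2
Molecular formula = (C5H7)×2 = C10H14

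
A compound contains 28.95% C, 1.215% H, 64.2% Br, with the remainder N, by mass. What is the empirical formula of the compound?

Assume 100 g: 28.95 g C, 1.215 g H, 64.2 g Br, 5.635 g N.
n(C) = 28.95/12.01 = 2.41, n(H) = 1.215/1.008 = 1.205, n(Br) = 64.2/79.90 = 0.8035, n(N) = 5.635/14.01 = 0.4022
Ratios (÷ 0.4022): C 5.993, H 2.997, Br 1.998, N 1.000
Ratio ≈ 6:3:2:1, so the empirical formula is C6H3Br2N

C6H3Br2N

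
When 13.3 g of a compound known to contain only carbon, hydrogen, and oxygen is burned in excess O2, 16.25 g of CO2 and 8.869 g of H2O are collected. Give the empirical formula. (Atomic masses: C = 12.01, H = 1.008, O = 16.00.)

C3H8O4

mol C = 16.25 / 44.01 = 0.3692; mass C = 0.3692 × 12.01 = 4.435 g
mol H = 2 × (8.869 / 18.02) = 0.9844; mass H = 0.9844 × 1.008 = 0.9922 g
mass O = 13.3 − (5.427) = 7.873 g → mol O = 0.4921
Ratios (÷ 0.3692): C 1.000, H 2.666, O 1.333
Scaling by 3: C 3.00, H 8.00, O 4.00 → C3H8O4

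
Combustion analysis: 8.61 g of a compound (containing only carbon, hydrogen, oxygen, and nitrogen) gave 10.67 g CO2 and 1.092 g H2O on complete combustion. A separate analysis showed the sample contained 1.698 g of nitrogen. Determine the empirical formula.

mol C = 10.67 / 44.01 = 0.2424; mass C = 0.2424 × 12.01 = 2.912 g
mol H = 2 × (1.092 / 18.02) = 0.1212; mass H = 0.1212 × 1.008 = 0.1222 g
mol N = 1.698 / 14.01 = 0.1212
mass O = 8.61 − (4.732) = 3.878 g → mol O = 0.2424
Divide by the smallest (0.1212 mol H): C 2.000, H 1.000, N 1.000, O 2.000
→ C2HNO2

C2HNO2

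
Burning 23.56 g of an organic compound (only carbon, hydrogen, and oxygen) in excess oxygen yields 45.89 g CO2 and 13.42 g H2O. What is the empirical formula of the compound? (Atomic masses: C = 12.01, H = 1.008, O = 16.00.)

C7H10O4

mol C = 45.89 / 44.01 = 1.043; mass C = 1.043 × 12.01 = 12.52 g
mol H = 2 × (13.42 / 18.02) = 1.489; mass H = 1.489 × 1.008 = 1.501 g
mass O = 23.56 − (14.02) = 9.536 g → mol O = 0.5960
Divide by the smallest (0.596 mol O): C 1.750, H 2.499, O 1.000
×4: C 7.00, H 10.00, O 4.00 → C7H10O4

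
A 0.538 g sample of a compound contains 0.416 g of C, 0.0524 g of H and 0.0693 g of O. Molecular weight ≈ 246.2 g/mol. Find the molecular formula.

C16H24O2

n(C) = 0.416/12.01 = 0.03464, n(H) = 0.0524/1.008 = 0.05198, n(O) = 0.0693/16.00 = 0.004331
Ratios (÷ 0.004331): C 7.997, H 12.002, O 1.000
≈ 8:12:1 → C8H12O
Empirical-formula mass = 124.18 g/mol
n = 246.2 / 124.18 = 1.98 ≈ 2
Molecular formula = (C8H12O)×2 = C16H24O2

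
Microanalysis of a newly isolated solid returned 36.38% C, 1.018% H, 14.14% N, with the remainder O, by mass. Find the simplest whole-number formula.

Assume 100 g: 36.38 g C, 1.018 g H, 14.14 g N, 48.462 g O.
Moles — C: 36.38 / 12.01 = 3.029 mol; H: 1.018 / 1.008 = 1.01 mol; N: 14.14 / 14.01 = 1.009 mol; O: 48.462 / 16.00 = 3.029 mol
Smallest is N at 1.009 mol; normalising gives C 3.001, H 1.001, N 1.000, O 3.001
→ C3HNO3

C3HNO3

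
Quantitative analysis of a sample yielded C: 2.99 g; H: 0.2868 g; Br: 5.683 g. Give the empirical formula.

C7H8Br2

C: 2.99 g ÷ 12.01 g/mol = 0.249 mol
H: 0.2868 g ÷ 1.008 g/mol = 0.2845 mol
Br: 5.683 g ÷ 79.90 g/mol = 0.07113 mol
Smallest is Br at 0.07113 mol; normalising gives C 3.500, H 4.000, Br 1.000
Multiply by 2: C 7.00, H 8.00, Br 2.00 → C7H8Br2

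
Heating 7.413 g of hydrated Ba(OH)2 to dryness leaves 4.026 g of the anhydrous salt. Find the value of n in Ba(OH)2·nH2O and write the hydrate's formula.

Mass of water lost = 7.413 − 4.026 = 3.387 g → 3.387 / 18.02 = 0.188 mol H2O
Molar mass of Ba(OH)2 = 171.35 g/mol → mol Ba(OH)2 = 4.026 / 171.35 = 0.0235
n = 0.188 / 0.0235 = 8.00 ≈ 8 → Ba(OH)2·8H2O

Ba(OH)2·8H2O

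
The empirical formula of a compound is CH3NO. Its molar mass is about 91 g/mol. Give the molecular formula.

C2H6N2O2

Empirical-formula mass = 45.04 g/mol
n = 91 / 45.04 = 2.02 ≈ 2
Molecular formula = (CH3NO)2 = C2H6N2O2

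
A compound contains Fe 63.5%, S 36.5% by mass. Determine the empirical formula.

Assume 100 g: 63.5 g Fe, 36.5 g S.
Fe: 63.5 g ÷ 55.85 g/mol = 1.137 mol
S: 36.5 g ÷ 32.07 g/mol = 1.138 mol
Smallest is Fe at 1.137 mol; normalising gives Fe 1.000, S 1.001
Ratio ≈ 1:1, so the empirical formula is FeS

FeS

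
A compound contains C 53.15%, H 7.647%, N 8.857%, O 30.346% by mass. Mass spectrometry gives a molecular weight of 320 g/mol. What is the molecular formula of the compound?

Assume 100 g: 53.15 g C, 7.647 g H, 8.857 g N, 30.346 g O.
Moles — C: 53.15 / 12.01 = 4.425 mol; H: 7.647 / 1.008 = 7.586 mol; N: 8.857 / 14.01 = 0.6322 mol; O: 30.346 / 16.00 = 1.897 mol
Divide by the smallest (0.6322 mol N): C 7.000, H 12.000, N 1.000, O 3.000
Ratio ≈ 7:12:1:3, so the empirical formula is C7H12NO3
Empirical-formula mass = 158.18 g/mol
n = 320 / 158.18 = 2.02 ≈ 2
Molecular formula = (C7H12NO3)×2 = C14H24N2O6

C14H24N2O6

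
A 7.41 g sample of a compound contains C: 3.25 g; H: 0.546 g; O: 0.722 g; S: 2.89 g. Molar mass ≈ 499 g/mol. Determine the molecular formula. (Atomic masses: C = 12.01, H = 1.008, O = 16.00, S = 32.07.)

C18H36O3S6

Moles — C: 3.25 / 12.01 = 0.2706 mol; H: 0.546 / 1.008 = 0.5417 mol; O: 0.722 / 16.00 = 0.04512 mol; S: 2.89 / 32.07 = 0.09012 mol
Ratios (÷ 0.04512): C 5.997, H 12.004, O 1.000, S 1.997
→ C6H12OS2
Empirical-formula mass = 164.30 g/mol
n = 499 / 164.30 = 3.04 ≈ 3
Molecular formula = (C6H12OS2)×3 = C18H36O3S6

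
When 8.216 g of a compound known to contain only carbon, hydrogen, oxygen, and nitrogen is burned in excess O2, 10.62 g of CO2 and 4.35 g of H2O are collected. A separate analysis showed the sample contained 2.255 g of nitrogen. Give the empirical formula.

mol C = 10.62 / 44.01 = 0.2413; mass C = 0.2413 × 12.01 = 2.898 g
mol H = 2 × (4.35 / 18.02) = 0.4828; mass H = 0.4828 × 1.008 = 0.4867 g
mol N = 2.255 / 14.01 = 0.1610
mass O = 8.216 − (5.640) = 2.576 g → mol O = 0.1610
Smallest is N at 0.161 mol; normalising gives C 1.499, H 3.000, N 1.000, O 1.000
Multiply by 2: C 3.00, H 6.00, N 2.00, O 2.00 → C3H6N2O2

C3H6N2O2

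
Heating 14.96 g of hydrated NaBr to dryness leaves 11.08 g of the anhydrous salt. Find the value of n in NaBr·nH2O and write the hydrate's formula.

Mass of water lost = 14.96 − 11.08 = 3.88 g → 3.88 / 18.02 = 0.2153 mol H2O
Molar mass of NaBr = 102.89 g/mol → mol NaBr = 11.08 / 102.89 = 0.1077
n = 0.2153 / 0.1077 = 2.00 ≈ 2 → NaBr·2H2O

NaBr·2H2O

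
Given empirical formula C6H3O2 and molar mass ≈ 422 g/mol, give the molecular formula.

C24H12O8

Empirical-formula mass = 107.08 g/mol
n = 422 / 107.08 = 3.94 ≈ 4
Molecular formula = (C6H3O2)4 = C24H12O8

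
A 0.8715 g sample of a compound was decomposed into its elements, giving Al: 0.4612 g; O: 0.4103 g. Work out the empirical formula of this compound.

Al2O3

n(Al) = 0.4612/26.98 = 0.01709, n(O) = 0.4103/16.00 = 0.02564
Divide by the smallest (0.01709 mol Al): Al 1.000, O 1.500
Scaling by 2: Al 2.00, O 3.00 → Al2O3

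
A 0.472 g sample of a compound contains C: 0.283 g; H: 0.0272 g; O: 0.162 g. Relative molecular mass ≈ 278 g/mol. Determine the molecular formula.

n(C) = 0.283/12.01 = 0.02356, n(H) = 0.0272/1.008 = 0.02698, n(O) = 0.162/16.00 = 0.01013
Divide by the smallest (0.01013 mol O): C 2.327, H 2.665, O 1.000
Multiply by 3: C 6.98, H 8.00, O 3.00 → C7H8O3
Empirical-formula mass = 140.13 g/mol
n = 278 / 140.13 = 1.98 ≈ 2
Molecular formula = (C7H8O3)×2 = C14H16O6

C14H16O6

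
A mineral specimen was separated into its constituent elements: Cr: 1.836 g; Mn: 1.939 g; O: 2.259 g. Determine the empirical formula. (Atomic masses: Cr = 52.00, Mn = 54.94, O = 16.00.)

Moles — Cr: 1.836 / 52.00 = 0.03531 mol; Mn: 1.939 / 54.94 = 0.03529 mol; O: 2.259 / 16.00 = 0.1412 mol
Divide by the smallest (0.03529 mol Mn): Cr 1.000, Mn 1.000, O 4.000
→ CrMnO4

CrMnO4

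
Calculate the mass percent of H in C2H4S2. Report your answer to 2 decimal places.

Molar mass = 2(12.01) + 4(1.008) + 2(32.07) = 92.192 g/mol
Mass of H per mole = 4 × 1.008 = 4.032 g
% H = 4.032 / 92.192 × 100 = 4.37%

4.37%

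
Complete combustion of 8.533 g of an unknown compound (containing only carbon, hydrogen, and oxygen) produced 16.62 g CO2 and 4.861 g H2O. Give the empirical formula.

mol C = 16.62 / 44.01 = 0.3776; mass C = 0.3776 × 12.01 = 4.535 g
mol H = 2 × (4.861 / 18.02) = 0.5395; mass H = 0.5395 × 1.008 = 0.5438 g
mass O = 8.533 − (5.079) = 3.454 g → mol O = 0.2159
Ratios (÷ 0.2159): C 1.750, H 2.499, O 1.000
Multiply by 4: C 7.00, H 10.00, O 4.00 → C7H10O4

C7H10O4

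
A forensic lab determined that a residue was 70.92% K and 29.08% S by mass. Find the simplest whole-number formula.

K2S

Assume 100 g: 70.92 g K, 29.08 g S.
n(K) = 70.92/39.10 = 1.814, n(S) = 29.08/32.07 = 0.9068
Smallest is S at 0.9068 mol; normalising gives K 2.000, S 1.000
Ratio ≈ 2:1, so the empirical formula is K2S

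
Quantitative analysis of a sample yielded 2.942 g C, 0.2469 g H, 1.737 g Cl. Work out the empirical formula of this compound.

C: 2.942 g ÷ 12.01 g/mol = 0.245 mol
H: 0.2469 g ÷ 1.008 g/mol = 0.2449 mol
Cl: 1.737 g ÷ 35.45 g/mol = 0.049 mol
Ratios (÷ 0.049): C 4.999, H 4.999, Cl 1.000
Ratio ≈ 5:5:1, so the empirical formula is C5H5Cl

C5H5Cl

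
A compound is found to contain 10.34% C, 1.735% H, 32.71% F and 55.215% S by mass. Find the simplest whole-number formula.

CH2F2S2

Assume 100 g: 10.34 g C, 1.735 g H, 32.71 g F, 55.215 g S.
Moles — C: 10.34 / 12.01 = 0.8609 mol; H: 1.735 / 1.008 = 1.721 mol; F: 32.71 / 19.00 = 1.722 mol; S: 55.215 / 32.07 = 1.722 mol
Smallest is C at 0.8609 mol; normalising gives C 1.000, H 1.999, F 2.000, S 2.000
Ratio ≈ 1:2:2:2, so the empirical formula is CH2F2S2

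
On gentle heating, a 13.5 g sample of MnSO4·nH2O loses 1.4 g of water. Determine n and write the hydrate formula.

MnSO4·H2O

Mass of anhydrous MnSO4 = 13.5 − 1.4 = 12.1 g
mol H2O = 1.4 / 18.02 = 0.07769
Molar mass of MnSO4 = 151.01 g/mol → mol MnSO4 = 12.1 / 151.01 = 0.08013
n = 0.07769 / 0.08013 = 0.97 ≈ 1 → MnSO4·H2O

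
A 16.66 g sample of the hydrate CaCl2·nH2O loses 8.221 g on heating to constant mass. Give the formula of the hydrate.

CaCl2·6H2O

Mass of anhydrous CaCl2 = 16.66 − 8.221 = 8.439 g
mol H2O = 8.221 / 18.02 = 0.4562
Molar mass of CaCl2 = 110.98 g/mol → mol CaCl2 = 8.439 / 110.98 = 0.07604
n = 0.4562 / 0.07604 = 6.00 ≈ 6 → CaCl2·6H2O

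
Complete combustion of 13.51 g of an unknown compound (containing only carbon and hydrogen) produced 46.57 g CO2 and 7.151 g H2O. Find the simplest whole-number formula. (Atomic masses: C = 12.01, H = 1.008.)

C4H3

mol C = 46.57 / 44.01 = 1.058; mass C = 1.058 × 12.01 = 12.71 g
mol H = 2 × (7.151 / 18.02) = 0.7937; mass H = 0.7937 × 1.008 = 0.8000 g
Smallest is H at 0.7937 mol; normalising gives C 1.333, H 1.000
Scaling by 3: C 4.00, H 3.00 → C4H3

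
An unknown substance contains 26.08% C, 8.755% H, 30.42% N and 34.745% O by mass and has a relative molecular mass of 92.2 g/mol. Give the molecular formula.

Assume 100 g: 26.08 g C, 8.755 g H, 30.42 g N, 34.745 g O.
Moles — C: 26.08 / 12.01 = 2.172 mol; H: 8.755 / 1.008 = 8.686 mol; N: 30.42 / 14.01 = 2.171 mol; O: 34.745 / 16.00 = 2.172 mol
Divide by the smallest (2.171 mol N): C 1.000, H 4.000, N 1.000, O 1.000
→ CH4NO
Empirical-formula mass = 46.05 g/mol
n = 92.2 / 46.05 = 2.00 ≈ 2
Molecular formula = (CH4NO)×2 = C2H8N2O2

C2H8N2O2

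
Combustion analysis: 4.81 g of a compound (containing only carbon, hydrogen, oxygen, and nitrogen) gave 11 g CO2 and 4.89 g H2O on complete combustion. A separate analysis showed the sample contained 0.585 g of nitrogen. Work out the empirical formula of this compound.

C6H13NO

mol C = 11 / 44.01 = 0.2499; mass C = 0.2499 × 12.01 = 3.002 g
mol H = 2 × (4.89 / 18.02) = 0.5427; mass H = 0.5427 × 1.008 = 0.5471 g
mol N = 0.585 / 14.01 = 0.04176
mass O = 4.81 − (4.134) = 0.6761 g → mol O = 0.04226
Ratios (÷ 0.04176): C 5.986, H 12.998, N 1.000, O 1.012
→ C6H13NO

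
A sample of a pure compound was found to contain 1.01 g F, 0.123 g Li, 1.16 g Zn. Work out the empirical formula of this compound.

F: 1.01 g ÷ 19.00 g/mol = 0.05316 mol
Li: 0.123 g ÷ 6.94 g/mol = 0.01772 mol
Zn: 1.16 g ÷ 65.38 g/mol = 0.01774 mol
Smallest is Li at 0.01772 mol; normalising gives F 2.999, Li 1.000, Zn 1.001
→ F3LiZn

F3LiZn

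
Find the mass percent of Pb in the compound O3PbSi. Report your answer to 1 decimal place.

Molar mass = 3(16.00) + 1(207.2) + 1(28.09) = 283.290 g/mol
Mass of Pb per mole = 1 × 207.2 = 207.200 g
% Pb = 207.200 / 283.290 × 100 = 73.1%

73.1%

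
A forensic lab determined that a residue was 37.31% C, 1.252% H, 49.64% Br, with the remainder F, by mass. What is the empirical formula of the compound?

C5H2BrF

Assume 100 g: 37.31 g C, 1.252 g H, 49.64 g Br, 11.798 g F.
n(C) = 37.31/12.01 = 3.107, n(H) = 1.252/1.008 = 1.242, n(Br) = 49.64/79.90 = 0.6213, n(F) = 11.798/19.00 = 0.6209
Ratios (÷ 0.6209): C 5.003, H 2.000, Br 1.001, F 1.000
→ C5H2BrF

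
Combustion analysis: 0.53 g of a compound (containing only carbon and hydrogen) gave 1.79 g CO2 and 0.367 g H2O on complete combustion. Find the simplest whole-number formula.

mol C = 1.79 / 44.01 = 0.04067; mass C = 0.04067 × 12.01 = 0.4885 g
mol H = 2 × (0.367 / 18.02) = 0.04073; mass H = 0.04073 × 1.008 = 0.04106 g
Smallest is C at 0.04067 mol; normalising gives C 1.000, H 1.001
≈ 1:1 → CH

CH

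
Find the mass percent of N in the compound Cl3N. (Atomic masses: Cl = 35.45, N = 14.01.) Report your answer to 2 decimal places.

Molar mass = 3(35.45) + 1(14.01) = 120.360 g/mol
Mass of N per mole = 1 × 14.01 = 14.010 g
% N = 14.010 / 120.360 × 100 = 11.64%

11.64%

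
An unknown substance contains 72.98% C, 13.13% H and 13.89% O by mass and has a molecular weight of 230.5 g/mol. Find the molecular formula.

Assume 100 g: 72.98 g C, 13.13 g H, 13.89 g O.
C: 72.98 g ÷ 12.01 g/mol = 6.077 mol
H: 13.13 g ÷ 1.008 g/mol = 13.03 mol
O: 13.89 g ÷ 16.00 g/mol = 0.8681 mol
Divide by the smallest (0.8681 mol O): C 7.000, H 15.005, O 1.000
≈ 7:15:1 → C7H15O
Empirical-formula mass = 115.19 g/mol
n = 230.5 / 115.19 = 2.00 ≈ 2
Molecular formula = (C7H15O)×2 = C14H30O2

C14H30O2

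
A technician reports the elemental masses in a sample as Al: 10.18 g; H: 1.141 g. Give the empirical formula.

n(Al) = 10.18/26.98 = 0.3773, n(H) = 1.141/1.008 = 1.132
Divide by the smallest (0.3773 mol Al): Al 1.000, H 3.000
≈ 1:3 → AlH3

AlH3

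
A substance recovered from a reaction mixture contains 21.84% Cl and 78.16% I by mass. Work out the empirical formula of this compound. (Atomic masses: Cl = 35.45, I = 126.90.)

ClI

Assume 100 g: 21.84 g Cl, 78.16 g I.
n(Cl) = 21.84/35.45 = 0.6161, n(I) = 78.16/126.90 = 0.6159
Divide by the smallest (0.6159 mol I): Cl 1.000, I 1.000
→ ClI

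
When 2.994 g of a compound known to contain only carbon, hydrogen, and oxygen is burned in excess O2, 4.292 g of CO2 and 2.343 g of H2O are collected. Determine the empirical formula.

C3H8O3

mol C = 4.292 / 44.01 = 0.09752; mass C = 0.09752 × 12.01 = 1.171 g
mol H = 2 × (2.343 / 18.02) = 0.2600; mass H = 0.2600 × 1.008 = 0.2621 g
mass O = 2.994 − (1.433) = 1.561 g → mol O = 0.09754
Divide by the smallest (0.09752 mol C): C 1.000, H 2.666, O 1.000
×3: C 3.00, H 8.00, O 3.00 → C3H8O3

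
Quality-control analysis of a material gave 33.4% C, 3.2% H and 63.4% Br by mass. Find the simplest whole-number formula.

C7H8Br2

Assume 100 g: 33.4 g C, 3.2 g H, 63.4 g Br.
n(C) = 33.4/12.01 = 2.781, n(H) = 3.2/1.008 = 3.175, n(Br) = 63.4/79.90 = 0.7935
Divide by the smallest (0.7935 mol Br): C 3.505, H 4.001, Br 1.000
Scaling by 2: C 7.01, H 8.00, Br 2.00 → C7H8Br2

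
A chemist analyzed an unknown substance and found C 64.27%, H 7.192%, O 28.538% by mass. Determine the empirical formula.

C3H4O

Assume 100 g: 64.27 g C, 7.192 g H, 28.538 g O.
Moles — C: 64.27 / 12.01 = 5.351 mol; H: 7.192 / 1.008 = 7.135 mol; O: 28.538 / 16.00 = 1.784 mol
Smallest is O at 1.784 mol; normalising gives C 3.000, H 4.000, O 1.000
Ratio ≈ 3:4:1, so the empirical formula is C3H4O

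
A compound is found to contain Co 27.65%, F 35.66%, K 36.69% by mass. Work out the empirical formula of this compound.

Assume 100 g: 27.65 g Co, 35.66 g F, 36.69 g K.
Co: 27.65 g ÷ 58.93 g/mol = 0.4692 mol
F: 35.66 g ÷ 19.00 g/mol = 1.877 mol
K: 36.69 g ÷ 39.10 g/mol = 0.9384 mol
Smallest is Co at 0.4692 mol; normalising gives Co 1.000, F 4.000, K 2.000
≈ 1:4:2 → CoF4K2

CoF4K2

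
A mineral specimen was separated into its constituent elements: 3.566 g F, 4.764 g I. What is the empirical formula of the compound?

F5I

Moles — F: 3.566 / 19.00 = 0.1877 mol; I: 4.764 / 126.90 = 0.03754 mol
Smallest is I at 0.03754 mol; normalising gives F 4.999, I 1.000
Ratio ≈ 5:1, so the empirical formula is F5I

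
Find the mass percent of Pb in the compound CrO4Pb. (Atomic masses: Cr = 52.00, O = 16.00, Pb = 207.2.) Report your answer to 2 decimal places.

64.11%

Molar mass = 1(52.00) + 4(16.00) + 1(207.2) = 323.200 g/mol
Mass of Pb per mole = 1 × 207.2 = 207.200 g
% Pb = 207.200 / 323.200 × 100 = 64.11%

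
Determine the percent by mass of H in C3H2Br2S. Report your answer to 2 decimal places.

Molar mass = 3(12.01) + 2(1.008) + 2(79.90) + 1(32.07) = 229.916 g/mol
Mass of H per mole = 2 × 1.008 = 2.016 g
% H = 2.016 / 229.916 × 100 = 0.88%

0.88%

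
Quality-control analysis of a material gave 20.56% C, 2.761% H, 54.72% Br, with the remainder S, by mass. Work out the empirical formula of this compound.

C5H8Br2S2

Assume 100 g: 20.56 g C, 2.761 g H, 54.72 g Br, 21.959 g S.
n(C) = 20.56/12.01 = 1.712, n(H) = 2.761/1.008 = 2.739, n(Br) = 54.72/79.90 = 0.6849, n(S) = 21.959/32.07 = 0.6847
Ratios (÷ 0.6847): C 2.500, H 4.000, Br 1.000, S 1.000
Multiply by 2: C 5.00, H 8.00, Br 2.00, S 2.00 → C5H8Br2S2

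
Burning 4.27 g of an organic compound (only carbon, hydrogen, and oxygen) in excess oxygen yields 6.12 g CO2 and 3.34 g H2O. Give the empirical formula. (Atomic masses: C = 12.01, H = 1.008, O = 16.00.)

C3H8O3

mol C = 6.12 / 44.01 = 0.1391; mass C = 0.1391 × 12.01 = 1.670 g
mol H = 2 × (3.34 / 18.02) = 0.3707; mass H = 0.3707 × 1.008 = 0.3737 g
mass O = 4.27 − (2.044) = 2.226 g → mol O = 0.1391
Ratios (÷ 0.1391): C 1.000, H 2.666, O 1.001
Multiply by 3: C 3.00, H 8.00, O 3.00 → C3H8O3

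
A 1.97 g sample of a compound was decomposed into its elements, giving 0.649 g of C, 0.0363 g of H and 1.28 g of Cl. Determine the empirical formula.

n(C) = 0.649/12.01 = 0.05404, n(H) = 0.0363/1.008 = 0.03601, n(Cl) = 1.28/35.45 = 0.03611
Smallest is H at 0.03601 mol; normalising gives C 1.501, H 1.000, Cl 1.003
×2: C 3.00, H 2.00, Cl 2.01 → C3H2Cl2

C3H2Cl2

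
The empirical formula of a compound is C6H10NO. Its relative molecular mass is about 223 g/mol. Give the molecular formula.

Empirical-formula mass = 112.15 g/mol
n = 223 / 112.15 = 1.99 ≈ 2
Molecular formula = (C6H10NO)2 = C12H20N2O2

C12H20N2O2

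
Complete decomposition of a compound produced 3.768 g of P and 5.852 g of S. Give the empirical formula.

P2S3

n(P) = 3.768/30.97 = 0.1217, n(S) = 5.852/32.07 = 0.1825
Divide by the smallest (0.1217 mol P): P 1.000, S 1.500
Scaling by 2: P 2.00, S 3.00 → P2S3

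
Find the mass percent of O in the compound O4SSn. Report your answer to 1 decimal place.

Molar mass = 4(16.00) + 1(32.07) + 1(118.71) = 214.780 g/mol
Mass of O per mole = 4 × 16.00 = 64.000 g
% O = 64.000 / 214.780 × 100 = 29.8%

29.8%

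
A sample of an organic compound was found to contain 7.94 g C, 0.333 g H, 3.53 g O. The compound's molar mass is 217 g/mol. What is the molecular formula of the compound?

n(C) = 7.94/12.01 = 0.6611, n(H) = 0.333/1.008 = 0.3304, n(O) = 3.53/16.00 = 0.2206
Divide by the smallest (0.2206 mol O): C 2.997, H 1.497, O 1.000
Multiply by 2: C 5.99, H 2.99, O 2.00 → C6H3O2
Empirical-formula mass = 107.08 g/mol
n = 217 / 107.08 = 2.03 ≈ 2
Molecular formula = (C6H3O2)×2 = C12H6O4

C12H6O4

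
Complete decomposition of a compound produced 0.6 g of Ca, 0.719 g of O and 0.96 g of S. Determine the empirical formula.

CaO3S2

Ca: 0.6 g ÷ 40.08 g/mol = 0.01497 mol
O: 0.719 g ÷ 16.00 g/mol = 0.04494 mol
S: 0.96 g ÷ 32.07 g/mol = 0.02993 mol
Ratios (÷ 0.01497): Ca 1.000, O 3.002, S 2.000
→ CaO3S2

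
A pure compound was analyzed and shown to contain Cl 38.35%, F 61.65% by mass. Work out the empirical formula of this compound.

ClF3

Assume 100 g: 38.35 g Cl, 61.65 g F.
n(Cl) = 38.35/35.45 = 1.082, n(F) = 61.65/19.00 = 3.245
Ratios (÷ 1.082): Cl 1.000, F 2.999
→ ClF3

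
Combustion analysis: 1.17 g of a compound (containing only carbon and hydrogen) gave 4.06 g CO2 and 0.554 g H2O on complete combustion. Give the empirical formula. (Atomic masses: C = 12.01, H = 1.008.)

mol C = 4.06 / 44.01 = 0.09225; mass C = 0.09225 × 12.01 = 1.108 g
mol H = 2 × (0.554 / 18.02) = 0.06149; mass H = 0.06149 × 1.008 = 0.06198 g
Divide by the smallest (0.06149 mol H): C 1.500, H 1.000
Multiply by 2: C 3.00, H 2.00 → C3H2

C3H2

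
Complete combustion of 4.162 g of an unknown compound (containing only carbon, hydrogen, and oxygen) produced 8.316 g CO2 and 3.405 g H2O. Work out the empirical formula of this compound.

mol C = 8.316 / 44.01 = 0.1890; mass C = 0.1890 × 12.01 = 2.269 g
mol H = 2 × (3.405 / 18.02) = 0.3779; mass H = 0.3779 × 1.008 = 0.3809 g
mass O = 4.162 − (2.650) = 1.512 g → mol O = 0.09448
Smallest is O at 0.09448 mol; normalising gives C 2.000, H 4.000, O 1.000
→ C2H4O

C2H4O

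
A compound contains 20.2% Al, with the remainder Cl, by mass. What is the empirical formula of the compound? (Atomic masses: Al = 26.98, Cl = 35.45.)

AlCl3

Assume 100 g: 20.2 g Al, 79.8 g Cl.
Moles — Al: 20.2 / 26.98 = 0.7487 mol; Cl: 79.8 / 35.45 = 2.251 mol
Divide by the smallest (0.7487 mol Al): Al 1.000, Cl 3.007
Ratio ≈ 1:3, so the empirical formula is AlCl3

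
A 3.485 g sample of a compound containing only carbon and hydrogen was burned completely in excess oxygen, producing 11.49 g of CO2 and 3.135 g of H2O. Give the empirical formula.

mol C = 11.49 / 44.01 = 0.2611; mass C = 0.2611 × 12.01 = 3.136 g
mol H = 2 × (3.135 / 18.02) = 0.3479; mass H = 0.3479 × 1.008 = 0.3507 g
Ratios (÷ 0.2611): C 1.000, H 1.333
×3: C 3.00, H 4.00 → C3H4

C3H4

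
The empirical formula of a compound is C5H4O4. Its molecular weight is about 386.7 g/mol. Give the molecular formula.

Empirical-formula mass = 128.08 g/mol
n = 386.7 / 128.08 = 3.02 ≈ 3
Molecular formula = (C5H4O4)3 = C15H12O12

C15H12O12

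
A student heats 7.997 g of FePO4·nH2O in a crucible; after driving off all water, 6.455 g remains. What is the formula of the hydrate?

FePO4·2H2O

Mass of water lost = 7.997 − 6.455 = 1.542 g → 1.542 / 18.02 = 0.08557 mol H2O
Molar mass of FePO4 = 150.82 g/mol → mol FePO4 = 6.455 / 150.82 = 0.0428
n = 0.08557 / 0.0428 = 2.00 ≈ 2 → FePO4·2H2O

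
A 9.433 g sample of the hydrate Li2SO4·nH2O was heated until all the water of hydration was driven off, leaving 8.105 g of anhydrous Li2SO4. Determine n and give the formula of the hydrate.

Mass of water lost = 9.433 − 8.105 = 1.328 g → 1.328 / 18.02 = 0.0737 mol H2O
Molar mass of Li2SO4 = 109.95 g/mol → mol Li2SO4 = 8.105 / 109.95 = 0.07372
n = 0.0737 / 0.07372 = 1.00 ≈ 1 → Li2SO4·H2O

Li2SO4·H2O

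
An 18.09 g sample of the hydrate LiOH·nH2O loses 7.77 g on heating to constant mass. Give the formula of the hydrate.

Mass of anhydrous LiOH = 18.09 − 7.77 = 10.32 g
mol H2O = 7.77 / 18.02 = 0.4312
Molar mass of LiOH = 23.95 g/mol → mol LiOH = 10.32 / 23.95 = 0.4309
n = 0.4312 / 0.4309 = 1.00 ≈ 1 → LiOH·H2O

LiOH·H2O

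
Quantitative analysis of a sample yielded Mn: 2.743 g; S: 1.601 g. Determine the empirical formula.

n(Mn) = 2.743/54.94 = 0.04993, n(S) = 1.601/32.07 = 0.04992
Divide by the smallest (0.04992 mol S): Mn 1.000, S 1.000
→ MnS

MnS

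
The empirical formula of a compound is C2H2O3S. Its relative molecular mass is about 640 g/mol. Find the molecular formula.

C12H12O18S6

Empirical-formula mass = 106.11 g/mol
n = 640 / 106.11 = 6.03 ≈ 6
Molecular formula = (C2H2O3S)6 = C12H12O18S6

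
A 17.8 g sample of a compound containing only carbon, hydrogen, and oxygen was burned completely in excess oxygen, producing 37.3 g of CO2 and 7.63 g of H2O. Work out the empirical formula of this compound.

mol C = 37.3 / 44.01 = 0.8475; mass C = 0.8475 × 12.01 = 10.18 g
mol H = 2 × (7.63 / 18.02) = 0.8468; mass H = 0.8468 × 1.008 = 0.8536 g
mass O = 17.8 − (11.03) = 6.767 g → mol O = 0.4230
Smallest is O at 0.423 mol; normalising gives C 2.004, H 2.002, O 1.000
≈ 2:2:1 → C2H2O

C2H2O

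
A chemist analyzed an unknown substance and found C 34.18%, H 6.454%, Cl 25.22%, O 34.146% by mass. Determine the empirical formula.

Assume 100 g: 34.18 g C, 6.454 g H, 25.22 g Cl, 34.146 g O.
n(C) = 34.18/12.01 = 2.846, n(H) = 6.454/1.008 = 6.403, n(Cl) = 25.22/35.45 = 0.7114, n(O) = 34.146/16.00 = 2.134
Smallest is Cl at 0.7114 mol; normalising gives C 4.000, H 9.000, Cl 1.000, O 3.000
Ratio ≈ 4:9:1:3, so the empirical formula is C4H9ClO3

C4H9ClO3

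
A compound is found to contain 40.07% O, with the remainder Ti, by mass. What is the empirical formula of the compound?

Assume 100 g: 40.07 g O, 59.93 g Ti.
O: 40.07 g ÷ 16.00 g/mol = 2.504 mol
Ti: 59.93 g ÷ 47.87 g/mol = 1.252 mol
Ratios (÷ 1.252): O 2.000, Ti 1.000
→ O2Ti

O2Ti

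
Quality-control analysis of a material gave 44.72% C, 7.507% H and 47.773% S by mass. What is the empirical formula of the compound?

Assume 100 g: 44.72 g C, 7.507 g H, 47.773 g S.
C: 44.72 g ÷ 12.01 g/mol = 3.724 mol
H: 7.507 g ÷ 1.008 g/mol = 7.447 mol
S: 47.773 g ÷ 32.07 g/mol = 1.49 mol
Smallest is S at 1.49 mol; normalising gives C 2.500, H 4.999, S 1.000
×2: C 5.00, H 10.00, S 2.00 → C5H10S2

C5H10S2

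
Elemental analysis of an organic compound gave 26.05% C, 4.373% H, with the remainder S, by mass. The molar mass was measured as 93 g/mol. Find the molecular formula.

Assume 100 g: 26.05 g C, 4.373 g H, 69.577 g S.
n(C) = 26.05/12.01 = 2.169, n(H) = 4.373/1.008 = 4.338, n(S) = 69.577/32.07 = 2.17
Ratios (÷ 2.169): C 1.000, H 2.000, S 1.000
→ CH2S
Empirical-formula mass = 46.10 g/mol
n = 93 / 46.10 = 2.02 ≈ 2
Molecular formula = (CH2S)×2 = C2H4S2

C2H4S2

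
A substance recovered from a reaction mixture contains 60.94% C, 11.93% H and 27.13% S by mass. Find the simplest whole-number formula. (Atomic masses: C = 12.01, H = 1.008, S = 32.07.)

Assume 100 g: 60.94 g C, 11.93 g H, 27.13 g S.
C: 60.94 g ÷ 12.01 g/mol = 5.074 mol
H: 11.93 g ÷ 1.008 g/mol = 11.84 mol
S: 27.13 g ÷ 32.07 g/mol = 0.846 mol
Divide by the smallest (0.846 mol S): C 5.998, H 13.990, S 1.000
Ratio ≈ 6:14:1, so the empirical formula is C6H14S

C6H14S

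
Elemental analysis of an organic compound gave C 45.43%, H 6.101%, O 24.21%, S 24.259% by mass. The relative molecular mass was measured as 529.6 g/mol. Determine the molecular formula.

Assume 100 g: 45.43 g C, 6.101 g H, 24.21 g O, 24.259 g S.
Moles — C: 45.43 / 12.01 = 3.783 mol; H: 6.101 / 1.008 = 6.053 mol; O: 24.21 / 16.00 = 1.513 mol; S: 24.259 / 32.07 = 0.7564 mol
Divide by the smallest (0.7564 mol S): C 5.001, H 8.001, O 2.000, S 1.000
Ratio ≈ 5:8:2:1, so the empirical formula is C5H8O2S
Empirical-formula mass = 132.18 g/mol
n = 529.6 / 132.18 = 4.01 ≈ 4
Molecular formula = (C5H8O2S)×4 = C20H32O8S4

C20H32O8S4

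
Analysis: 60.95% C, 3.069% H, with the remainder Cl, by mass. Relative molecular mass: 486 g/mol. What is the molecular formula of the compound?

C25H15Cl5

Assume 100 g: 60.95 g C, 3.069 g H, 35.981 g Cl.
Moles — C: 60.95 / 12.01 = 5.075 mol; H: 3.069 / 1.008 = 3.045 mol; Cl: 35.981 / 35.45 = 1.015 mol
Ratios (÷ 1.015): C 5.000, H 3.000, Cl 1.000
≈ 5:3:1 → C5H3Cl
Empirical-formula mass = 98.52 g/mol
n = 486 / 98.52 = 4.93 ≈ 5
Molecular formula = (C5H3Cl)×5 = C25H15Cl5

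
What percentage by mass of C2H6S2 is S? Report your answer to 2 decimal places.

Molar mass = 2(12.01) + 6(1.008) + 2(32.07) = 94.208 g/mol
Mass of S per mole = 2 × 32.07 = 64.140 g
% S = 64.140 / 94.208 × 100 = 68.08%

68.08%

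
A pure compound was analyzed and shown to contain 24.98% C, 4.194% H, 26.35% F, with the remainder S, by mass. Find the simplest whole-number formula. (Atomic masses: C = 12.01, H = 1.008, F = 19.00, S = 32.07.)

C3H6F2S2

Assume 100 g: 24.98 g C, 4.194 g H, 26.35 g F, 44.476 g S.
n(C) = 24.98/12.01 = 2.08, n(H) = 4.194/1.008 = 4.161, n(F) = 26.35/19.00 = 1.387, n(S) = 44.476/32.07 = 1.387
Smallest is S at 1.387 mol; normalising gives C 1.500, H 3.000, F 1.000, S 1.000
Scaling by 2: C 3.00, H 6.00, F 2.00, S 2.00 → C3H6F2S2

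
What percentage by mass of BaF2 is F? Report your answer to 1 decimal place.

Molar mass = 1(137.33) + 2(19.00) = 175.330 g/mol
Mass of F per mole = 2 × 19.00 = 38.000 g
% F = 38.000 / 175.330 × 100 = 21.7%

21.7%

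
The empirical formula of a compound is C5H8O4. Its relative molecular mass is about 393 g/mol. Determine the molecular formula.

C15H24O12

Empirical-formula mass = 132.11 g/mol
n = 393 / 132.11 = 2.97 ≈ 3
Molecular formula = (C5H8O4)3 = C15H24O12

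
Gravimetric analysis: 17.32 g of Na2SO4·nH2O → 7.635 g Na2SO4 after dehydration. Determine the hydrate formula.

Mass of water lost = 17.32 − 7.635 = 9.685 g → 9.685 / 18.02 = 0.5375 mol H2O
Molar mass of Na2SO4 = 142.05 g/mol → mol Na2SO4 = 7.635 / 142.05 = 0.05375
n = 0.5375 / 0.05375 = 10.00 ≈ 10 → Na2SO4·10H2O

Na2SO4·10H2O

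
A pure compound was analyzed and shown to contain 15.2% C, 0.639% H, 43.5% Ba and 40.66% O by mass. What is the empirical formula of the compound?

Assume 100 g: 15.2 g C, 0.639 g H, 43.5 g Ba, 40.66 g O.
n(C) = 15.2/12.01 = 1.266, n(H) = 0.639/1.008 = 0.6339, n(Ba) = 43.5/137.33 = 0.3168, n(O) = 40.66/16.00 = 2.541
Ratios (÷ 0.3168): C 3.996, H 2.001, Ba 1.000, O 8.023
→ C4H2BaO8

C4H2BaO8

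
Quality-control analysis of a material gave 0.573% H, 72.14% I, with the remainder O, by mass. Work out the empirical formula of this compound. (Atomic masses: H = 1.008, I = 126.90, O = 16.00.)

Assume 100 g: 0.573 g H, 72.14 g I, 27.287 g O.
H: 0.573 g ÷ 1.008 g/mol = 0.5685 mol
I: 72.14 g ÷ 126.90 g/mol = 0.5685 mol
O: 27.287 g ÷ 16.00 g/mol = 1.705 mol
Ratios (÷ 0.5685): H 1.000, I 1.000, O 3.000
≈ 1:1:3 → HIO3

HIO3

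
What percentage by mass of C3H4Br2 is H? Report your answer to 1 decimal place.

2.0%

Molar mass = 3(12.01) + 4(1.008) + 2(79.90) = 199.862 g/mol
Mass of H per mole = 4 × 1.008 = 4.032 g
% H = 4.032 / 199.862 × 100 = 2.0%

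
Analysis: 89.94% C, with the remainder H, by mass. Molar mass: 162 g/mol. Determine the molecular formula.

Assume 100 g: 89.94 g C, 10.06 g H.
n(C) = 89.94/12.01 = 7.489, n(H) = 10.06/1.008 = 9.98
Ratios (÷ 7.489): C 1.000, H 1.333
×3: C 3.00, H 4.00 → C3H4
Empirical-formula mass = 40.06 g/mol
n = 162 / 40.06 = 4.04 ≈ 4
Molecular formula = (C3H4)×4 = C12H16

C12H16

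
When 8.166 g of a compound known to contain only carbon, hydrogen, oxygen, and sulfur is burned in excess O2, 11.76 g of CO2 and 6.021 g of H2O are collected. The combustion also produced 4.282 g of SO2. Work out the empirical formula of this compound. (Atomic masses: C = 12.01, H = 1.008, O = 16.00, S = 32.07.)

mol C = 11.76 / 44.01 = 0.2672; mass C = 0.2672 × 12.01 = 3.209 g
mol H = 2 × (6.021 / 18.02) = 0.6683; mass H = 0.6683 × 1.008 = 0.6736 g
mol S = 4.282 / 64.07 = 0.06683; mass S = 2.143 g
mass O = 8.166 − (6.026) = 2.140 g → mol O = 0.1337
Smallest is S at 0.06683 mol; normalising gives C 3.998, H 9.999, O 2.001, S 1.000
→ C4H10O2S

C4H10O2S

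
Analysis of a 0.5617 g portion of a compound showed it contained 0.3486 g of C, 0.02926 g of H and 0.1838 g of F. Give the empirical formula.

n(C) = 0.3486/12.01 = 0.02903, n(H) = 0.02926/1.008 = 0.02903, n(F) = 0.1838/19.00 = 0.009674
Ratios (÷ 0.009674): C 3.000, H 3.001, F 1.000
≈ 3:3:1 → C3H3F

C3H3F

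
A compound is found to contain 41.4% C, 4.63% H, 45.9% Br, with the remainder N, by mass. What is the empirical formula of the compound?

C6H8BrN

Assume 100 g: 41.4 g C, 4.63 g H, 45.9 g Br, 8.07 g N.
n(C) = 41.4/12.01 = 3.447, n(H) = 4.63/1.008 = 4.593, n(Br) = 45.9/79.90 = 0.5745, n(N) = 8.07/14.01 = 0.576
Smallest is Br at 0.5745 mol; normalising gives C 6.001, H 7.996, Br 1.000, N 1.003
≈ 6:8:1:1 → C6H8BrN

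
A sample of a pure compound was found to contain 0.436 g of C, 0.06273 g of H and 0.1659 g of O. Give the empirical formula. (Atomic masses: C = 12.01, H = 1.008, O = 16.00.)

C: 0.436 g ÷ 12.01 g/mol = 0.0363 mol
H: 0.06273 g ÷ 1.008 g/mol = 0.06223 mol
O: 0.1659 g ÷ 16.00 g/mol = 0.01037 mol
Smallest is O at 0.01037 mol; normalising gives C 3.501, H 6.002, O 1.000
×2: C 7.00, H 12.00, O 2.00 → C7H12O2

C7H12O2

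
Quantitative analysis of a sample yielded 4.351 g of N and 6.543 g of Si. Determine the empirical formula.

N4Si3

Moles — N: 4.351 / 14.01 = 0.3106 mol; Si: 6.543 / 28.09 = 0.2329 mol
Divide by the smallest (0.2329 mol Si): N 1.333, Si 1.000
×3: N 4.00, Si 3.00 → N4Si3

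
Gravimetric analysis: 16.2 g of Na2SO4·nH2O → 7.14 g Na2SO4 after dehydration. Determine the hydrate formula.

Mass of water lost = 16.2 − 7.14 = 9.06 g → 9.06 / 18.02 = 0.5028 mol H2O
Molar mass of Na2SO4 = 142.05 g/mol → mol Na2SO4 = 7.14 / 142.05 = 0.05026
n = 0.5028 / 0.05026 = 10.00 ≈ 10 → Na2SO4·10H2O

Na2SO4·10H2O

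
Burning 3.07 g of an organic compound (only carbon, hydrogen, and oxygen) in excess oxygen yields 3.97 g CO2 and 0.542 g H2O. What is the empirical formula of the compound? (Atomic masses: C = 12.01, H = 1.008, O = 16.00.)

C3H2O4

mol C = 3.97 / 44.01 = 0.09021; mass C = 0.09021 × 12.01 = 1.083 g
mol H = 2 × (0.542 / 18.02) = 0.06016; mass H = 0.06016 × 1.008 = 0.06064 g
mass O = 3.07 − (1.144) = 1.926 g → mol O = 0.1204
Divide by the smallest (0.06016 mol H): C 1.500, H 1.000, O 2.001
Multiply by 2: C 3.00, H 2.00, O 4.00 → C3H2O4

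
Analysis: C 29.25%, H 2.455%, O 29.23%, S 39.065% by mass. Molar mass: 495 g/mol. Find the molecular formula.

C12H12O9S6

Assume 100 g: 29.25 g C, 2.455 g H, 29.23 g O, 39.065 g S.
Moles — C: 29.25 / 12.01 = 2.435 mol; H: 2.455 / 1.008 = 2.436 mol; O: 29.23 / 16.00 = 1.827 mol; S: 39.065 / 32.07 = 1.218 mol
Smallest is S at 1.218 mol; normalising gives C 1.999, H 1.999, O 1.500, S 1.000
Multiply by 2: C 4.00, H 4.00, O 3.00, S 2.00 → C4H4O3S2
Empirical-formula mass = 164.21 g/mol
n = 495 / 164.21 = 3.01 ≈ 3
Molecular formula = (C4H4O3S2)×3 = C12H12O9S6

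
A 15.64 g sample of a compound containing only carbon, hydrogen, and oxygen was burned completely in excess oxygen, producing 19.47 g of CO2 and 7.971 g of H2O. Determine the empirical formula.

mol C = 19.47 / 44.01 = 0.4424; mass C = 0.4424 × 12.01 = 5.313 g
mol H = 2 × (7.971 / 18.02) = 0.8847; mass H = 0.8847 × 1.008 = 0.8918 g
mass O = 15.64 − (6.205) = 9.435 g → mol O = 0.5897
Divide by the smallest (0.4424 mol C): C 1.000, H 2.000, O 1.333
Scaling by 3: C 3.00, H 6.00, O 4.00 → C3H6O4

C3H6O4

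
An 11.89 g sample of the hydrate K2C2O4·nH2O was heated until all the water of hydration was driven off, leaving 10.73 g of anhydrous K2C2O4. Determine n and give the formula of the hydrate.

Mass of water lost = 11.89 − 10.73 = 1.16 g → 1.16 / 18.02 = 0.06437 mol H2O
Molar mass of K2C2O4 = 166.22 g/mol → mol K2C2O4 = 10.73 / 166.22 = 0.06455
n = 0.06437 / 0.06455 = 1.00 ≈ 1 → K2C2O4·H2O

K2C2O4·H2O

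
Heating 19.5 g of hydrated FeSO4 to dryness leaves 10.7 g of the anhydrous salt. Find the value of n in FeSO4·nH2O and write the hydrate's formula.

FeSO4·7H2O

Mass of water lost = 19.5 − 10.7 = 8.8 g → 8.8 / 18.02 = 0.4883 mol H2O
Molar mass of FeSO4 = 151.92 g/mol → mol FeSO4 = 10.7 / 151.92 = 0.07043
n = 0.4883 / 0.07043 = 6.93 ≈ 7 → FeSO4·7H2O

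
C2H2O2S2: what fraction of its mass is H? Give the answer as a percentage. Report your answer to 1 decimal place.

Molar mass = 2(12.01) + 2(1.008) + 2(16.00) + 2(32.07) = 122.176 g/mol
Mass of H per mole = 2 × 1.008 = 2.016 g
% H = 2.016 / 122.176 × 100 = 1.7%

1.7%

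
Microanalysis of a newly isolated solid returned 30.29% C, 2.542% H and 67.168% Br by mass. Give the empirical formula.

C3H3Br

Assume 100 g: 30.29 g C, 2.542 g H, 67.168 g Br.
n(C) = 30.29/12.01 = 2.522, n(H) = 2.542/1.008 = 2.522, n(Br) = 67.168/79.90 = 0.8407
Ratios (÷ 0.8407): C 3.000, H 3.000, Br 1.000
≈ 3:3:1 → C3H3Br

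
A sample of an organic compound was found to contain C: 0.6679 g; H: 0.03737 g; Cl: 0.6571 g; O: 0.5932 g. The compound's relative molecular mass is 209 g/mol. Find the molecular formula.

C: 0.6679 g ÷ 12.01 g/mol = 0.05561 mol
H: 0.03737 g ÷ 1.008 g/mol = 0.03707 mol
Cl: 0.6571 g ÷ 35.45 g/mol = 0.01854 mol
O: 0.5932 g ÷ 16.00 g/mol = 0.03707 mol
Smallest is Cl at 0.01854 mol; normalising gives C 3.000, H 2.000, Cl 1.000, O 2.000
→ C3H2ClO2
Empirical-formula mass = 105.50 g/mol
n = 209 / 105.50 = 1.98 ≈ 2
Molecular formula = (C3H2ClO2)×2 = C6H4Cl2O4

C6H4Cl2O4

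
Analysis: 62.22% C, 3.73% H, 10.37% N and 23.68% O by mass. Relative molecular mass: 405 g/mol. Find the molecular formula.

C21H15N3O6

Assume 100 g: 62.22 g C, 3.73 g H, 10.37 g N, 23.68 g O.
C: 62.22 g ÷ 12.01 g/mol = 5.181 mol
H: 3.73 g ÷ 1.008 g/mol = 3.7 mol
N: 10.37 g ÷ 14.01 g/mol = 0.7402 mol
O: 23.68 g ÷ 16.00 g/mol = 1.48 mol
Smallest is N at 0.7402 mol; normalising gives C 6.999, H 4.999, N 1.000, O 1.999
Ratio ≈ 7:5:1:2, so the empirical formula is C7H5NO2
Empirical-formula mass = 135.12 g/mol
n = 405 / 135.12 = 3.00 ≈ 3
Molecular formula = (C7H5NO2)×3 = C21H15N3O6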